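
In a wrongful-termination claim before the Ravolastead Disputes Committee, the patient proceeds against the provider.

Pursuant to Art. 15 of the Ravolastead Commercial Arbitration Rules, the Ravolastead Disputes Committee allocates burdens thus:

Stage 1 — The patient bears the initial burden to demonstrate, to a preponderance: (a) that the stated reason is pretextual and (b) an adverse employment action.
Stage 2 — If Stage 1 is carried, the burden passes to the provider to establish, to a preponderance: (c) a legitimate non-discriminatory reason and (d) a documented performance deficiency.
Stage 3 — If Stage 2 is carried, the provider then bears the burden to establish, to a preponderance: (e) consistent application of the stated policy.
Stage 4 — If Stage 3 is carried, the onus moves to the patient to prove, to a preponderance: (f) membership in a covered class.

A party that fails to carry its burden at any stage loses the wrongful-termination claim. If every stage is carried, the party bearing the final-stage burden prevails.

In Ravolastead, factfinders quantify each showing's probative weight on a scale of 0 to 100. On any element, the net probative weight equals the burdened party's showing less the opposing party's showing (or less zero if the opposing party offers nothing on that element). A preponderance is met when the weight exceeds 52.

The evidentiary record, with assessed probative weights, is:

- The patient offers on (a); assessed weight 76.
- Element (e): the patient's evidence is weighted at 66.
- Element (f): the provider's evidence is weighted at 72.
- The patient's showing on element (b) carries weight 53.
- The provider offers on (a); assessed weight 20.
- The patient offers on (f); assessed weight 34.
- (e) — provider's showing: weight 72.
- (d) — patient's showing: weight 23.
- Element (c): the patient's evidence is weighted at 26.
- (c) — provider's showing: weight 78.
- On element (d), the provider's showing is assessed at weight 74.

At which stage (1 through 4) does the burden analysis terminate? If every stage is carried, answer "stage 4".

At Stage 1 the patient must meet a preponderance (weight exceeds 52): on (a) the weight is 76 less the opposing 20 gives net 56, which does exceed 52, so (a) meets the standard; on (b) the weight is 53, > 52, so (b) meets the standard.
  The patient carries Stage 1; the provider now bears the burden.
At Stage 2 the provider must meet a preponderance (weight exceeds 52): on (c) the weight is 78 less the opposing 26 gives net 52, which does not exceed 52, so (c) does not meet the standard; on (d) the weight is 74 less the opposing 23 gives net 51, which does not exceed 52, so (d) does not meet the standard.
  The provider does not carry Stage 2.
The patient prevails.

stage 2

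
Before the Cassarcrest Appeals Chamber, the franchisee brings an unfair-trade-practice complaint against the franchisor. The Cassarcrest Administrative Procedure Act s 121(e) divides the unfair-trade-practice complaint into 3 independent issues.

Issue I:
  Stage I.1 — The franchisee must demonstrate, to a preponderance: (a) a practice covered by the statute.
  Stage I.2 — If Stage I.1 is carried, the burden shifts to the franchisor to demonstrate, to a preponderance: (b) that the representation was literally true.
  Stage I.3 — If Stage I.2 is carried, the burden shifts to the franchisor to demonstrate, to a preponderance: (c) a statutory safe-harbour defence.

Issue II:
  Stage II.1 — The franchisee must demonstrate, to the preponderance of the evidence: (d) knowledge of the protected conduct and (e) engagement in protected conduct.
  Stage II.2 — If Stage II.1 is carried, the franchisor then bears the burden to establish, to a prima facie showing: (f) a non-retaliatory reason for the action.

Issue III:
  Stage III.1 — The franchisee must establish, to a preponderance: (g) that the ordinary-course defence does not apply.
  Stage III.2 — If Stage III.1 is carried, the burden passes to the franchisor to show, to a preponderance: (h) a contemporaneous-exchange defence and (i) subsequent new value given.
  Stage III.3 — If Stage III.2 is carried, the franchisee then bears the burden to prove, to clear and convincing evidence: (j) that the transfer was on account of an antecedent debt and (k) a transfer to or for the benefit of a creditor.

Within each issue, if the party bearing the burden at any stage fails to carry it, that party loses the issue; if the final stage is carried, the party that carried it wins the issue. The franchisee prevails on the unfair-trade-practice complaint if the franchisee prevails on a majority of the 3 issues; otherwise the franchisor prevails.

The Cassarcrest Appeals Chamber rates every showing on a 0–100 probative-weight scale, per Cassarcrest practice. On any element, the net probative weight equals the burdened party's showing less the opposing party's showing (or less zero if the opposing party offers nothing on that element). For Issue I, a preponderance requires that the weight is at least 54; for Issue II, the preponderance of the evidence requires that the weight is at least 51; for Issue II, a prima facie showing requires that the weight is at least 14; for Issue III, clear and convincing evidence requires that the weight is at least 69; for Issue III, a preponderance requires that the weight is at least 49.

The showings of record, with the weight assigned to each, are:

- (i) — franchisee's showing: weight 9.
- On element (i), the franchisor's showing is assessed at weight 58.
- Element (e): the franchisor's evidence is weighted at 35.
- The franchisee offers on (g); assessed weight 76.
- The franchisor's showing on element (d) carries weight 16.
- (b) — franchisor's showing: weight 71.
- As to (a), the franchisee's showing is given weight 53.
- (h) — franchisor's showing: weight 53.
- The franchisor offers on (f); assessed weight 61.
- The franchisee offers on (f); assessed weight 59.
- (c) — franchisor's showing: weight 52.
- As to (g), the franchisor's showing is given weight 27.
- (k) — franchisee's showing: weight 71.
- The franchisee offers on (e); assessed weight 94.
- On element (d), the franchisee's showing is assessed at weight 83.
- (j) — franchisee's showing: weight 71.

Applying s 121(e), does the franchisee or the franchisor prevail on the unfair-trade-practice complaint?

— Issue I —
Stage I.1 (franchisee, a preponderance, weight is at least 54): (a) 53 < 54 — fails.
  Not every element is met, so the franchisee fails to carry Stage I.1.
So the franchisor prevails on this issue.
— Issue II —
Stage II.1 (franchisee, the preponderance of the evidence, weight is at least 51): (d) net 83−16=67 ≥ 51 — meets; (e) net 94−35=59 ≥ 51 — meets.
  Stage II.1 is satisfied; the onus moves to the franchisor.
Stage II.2 (franchisor, a prima facie showing, weight is at least 14): (f) net 61−59=2 < 14 — fails.
  Stage II.2 not carried; the franchisor fails its burden.
The analysis ends at Stage II.2; the franchisee prevails on this issue.
— Issue III —
Stage III.1 — burden on franchisee; standard: a preponderance (weight is at least 49).
    (g): 76 − 27 = 49 ≥ 49 [met]
  All elements met. The burden passes to the franchisor.
Stage III.2 — burden on franchisor; standard: a preponderance (weight is at least 49).
    (h): 53 ≥ 49 [met]
    (i): 58 − 9 = 49 ≥ 49 [met]
  All elements met. The burden passes to the franchisee.
Stage III.3 — burden on franchisee; standard: clear and convincing evidence (weight is at least 69).
    (j): 71 ≥ 69 [met]
    (k): 71 ≥ 69 [met]
  Stage III.3 carried; the final stage is satisfied.
Every stage carried; the franchisee prevails on this issue.
Per-issue: Issue I → franchisor; Issue II → franchisee; Issue III → franchisee. The franchisee must prevail on a majority of issues; overall, the franchisee prevails.

franchisee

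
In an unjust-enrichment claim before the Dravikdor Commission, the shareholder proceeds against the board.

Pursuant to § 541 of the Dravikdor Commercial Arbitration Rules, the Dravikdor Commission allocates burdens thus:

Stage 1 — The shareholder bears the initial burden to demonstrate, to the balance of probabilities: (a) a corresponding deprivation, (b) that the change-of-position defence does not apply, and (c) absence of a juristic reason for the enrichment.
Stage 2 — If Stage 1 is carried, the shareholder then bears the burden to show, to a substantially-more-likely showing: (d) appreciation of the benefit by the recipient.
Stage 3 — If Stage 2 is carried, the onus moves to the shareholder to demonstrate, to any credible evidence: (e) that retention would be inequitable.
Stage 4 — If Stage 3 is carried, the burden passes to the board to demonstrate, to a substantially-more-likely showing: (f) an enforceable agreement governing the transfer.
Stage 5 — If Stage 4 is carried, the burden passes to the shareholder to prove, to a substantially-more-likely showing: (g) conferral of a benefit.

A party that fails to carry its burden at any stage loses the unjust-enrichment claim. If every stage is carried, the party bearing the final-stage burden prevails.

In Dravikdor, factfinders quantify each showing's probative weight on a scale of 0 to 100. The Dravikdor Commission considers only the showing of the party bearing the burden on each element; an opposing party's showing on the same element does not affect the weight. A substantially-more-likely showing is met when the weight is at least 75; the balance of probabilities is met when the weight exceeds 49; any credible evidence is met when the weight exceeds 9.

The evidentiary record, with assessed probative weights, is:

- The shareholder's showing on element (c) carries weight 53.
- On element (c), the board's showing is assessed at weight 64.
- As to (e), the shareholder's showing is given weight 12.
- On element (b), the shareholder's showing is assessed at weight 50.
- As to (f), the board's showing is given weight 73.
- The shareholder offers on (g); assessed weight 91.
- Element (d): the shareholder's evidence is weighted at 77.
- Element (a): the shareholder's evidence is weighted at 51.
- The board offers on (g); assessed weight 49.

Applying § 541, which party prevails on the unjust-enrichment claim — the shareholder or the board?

shareholder

Stage 1 — burden on shareholder; standard: the balance of probabilities (weight exceeds 49).
    (a): 51 > 49 [met]
    (b): 50 > 49 [met]
    (c): 53 (board's 64 disregarded) > 49 [met]
  All elements met. The shareholder retains the burden for Stage 2.
Stage 2 — burden on shareholder; standard: a substantially-more-likely showing (weight is at least 75).
    (d): 77 ≥ 75 [met]
  All elements met. The shareholder retains the burden for Stage 3.
Stage 3 — burden on shareholder; standard: any credible evidence (weight exceeds 9).
    (e): 12 > 9 [met]
  Stage 3 carried; the burden shifts to the board.
Stage 4 — burden on board; standard: a substantially-more-likely showing (weight is at least 75).
    (f): 73 < 75 [not met]
  Not every element is met, so the board fails to carry Stage 4.
The shareholder prevails.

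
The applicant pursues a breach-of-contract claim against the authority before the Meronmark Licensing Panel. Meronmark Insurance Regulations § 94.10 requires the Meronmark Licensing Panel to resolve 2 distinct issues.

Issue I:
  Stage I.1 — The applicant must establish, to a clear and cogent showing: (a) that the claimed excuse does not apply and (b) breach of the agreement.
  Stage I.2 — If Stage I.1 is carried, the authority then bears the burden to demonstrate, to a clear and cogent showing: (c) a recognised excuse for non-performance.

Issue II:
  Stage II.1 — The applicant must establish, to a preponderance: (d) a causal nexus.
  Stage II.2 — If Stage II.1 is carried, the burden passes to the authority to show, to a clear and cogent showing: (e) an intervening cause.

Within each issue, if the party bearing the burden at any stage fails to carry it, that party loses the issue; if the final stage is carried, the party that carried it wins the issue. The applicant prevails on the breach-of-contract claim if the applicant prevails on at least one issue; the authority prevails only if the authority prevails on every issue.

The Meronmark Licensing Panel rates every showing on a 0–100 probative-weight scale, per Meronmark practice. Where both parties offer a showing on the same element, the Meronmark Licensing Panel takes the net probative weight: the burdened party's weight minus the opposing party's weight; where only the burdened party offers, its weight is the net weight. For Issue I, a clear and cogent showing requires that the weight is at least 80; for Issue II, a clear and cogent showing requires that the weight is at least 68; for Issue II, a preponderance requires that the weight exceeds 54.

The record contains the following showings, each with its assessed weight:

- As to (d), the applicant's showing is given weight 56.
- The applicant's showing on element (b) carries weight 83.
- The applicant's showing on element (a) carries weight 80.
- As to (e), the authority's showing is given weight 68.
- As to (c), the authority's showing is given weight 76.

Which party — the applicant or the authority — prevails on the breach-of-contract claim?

— Issue I —
At Stage I.1 the applicant must meet a clear and cogent showing (weight is at least 80): on (a) the weight is 80, ≥ 80, so (a) meets the standard; on (b) the weight is 83, which does reach 80, so (b) meets the standard.
  Stage I.1 is satisfied; the onus moves to the authority.
At Stage I.2 the authority must meet a clear and cogent showing (weight is at least 80): on (c) the weight is 76, < 80, so (c) does not meet the standard.
  Not every element is met, so the authority fails to carry Stage I.2.
So the applicant prevails on this issue.
— Issue II —
Stage II.1 (applicant, a preponderance, weight exceeds 54): (d) 56 > 54 — meets.
  Stage II.1 carried; the burden shifts to the authority.
Stage II.2 (authority, a clear and cogent showing, weight is at least 68): (e) 68 ≥ 68 — meets.
  The authority carries the last stage.
With every stage satisfied, the authority prevails on this issue.
Per-issue: Issue I → applicant; Issue II → authority. The applicant must prevail on at least one issue; overall, the applicant prevails.

applicant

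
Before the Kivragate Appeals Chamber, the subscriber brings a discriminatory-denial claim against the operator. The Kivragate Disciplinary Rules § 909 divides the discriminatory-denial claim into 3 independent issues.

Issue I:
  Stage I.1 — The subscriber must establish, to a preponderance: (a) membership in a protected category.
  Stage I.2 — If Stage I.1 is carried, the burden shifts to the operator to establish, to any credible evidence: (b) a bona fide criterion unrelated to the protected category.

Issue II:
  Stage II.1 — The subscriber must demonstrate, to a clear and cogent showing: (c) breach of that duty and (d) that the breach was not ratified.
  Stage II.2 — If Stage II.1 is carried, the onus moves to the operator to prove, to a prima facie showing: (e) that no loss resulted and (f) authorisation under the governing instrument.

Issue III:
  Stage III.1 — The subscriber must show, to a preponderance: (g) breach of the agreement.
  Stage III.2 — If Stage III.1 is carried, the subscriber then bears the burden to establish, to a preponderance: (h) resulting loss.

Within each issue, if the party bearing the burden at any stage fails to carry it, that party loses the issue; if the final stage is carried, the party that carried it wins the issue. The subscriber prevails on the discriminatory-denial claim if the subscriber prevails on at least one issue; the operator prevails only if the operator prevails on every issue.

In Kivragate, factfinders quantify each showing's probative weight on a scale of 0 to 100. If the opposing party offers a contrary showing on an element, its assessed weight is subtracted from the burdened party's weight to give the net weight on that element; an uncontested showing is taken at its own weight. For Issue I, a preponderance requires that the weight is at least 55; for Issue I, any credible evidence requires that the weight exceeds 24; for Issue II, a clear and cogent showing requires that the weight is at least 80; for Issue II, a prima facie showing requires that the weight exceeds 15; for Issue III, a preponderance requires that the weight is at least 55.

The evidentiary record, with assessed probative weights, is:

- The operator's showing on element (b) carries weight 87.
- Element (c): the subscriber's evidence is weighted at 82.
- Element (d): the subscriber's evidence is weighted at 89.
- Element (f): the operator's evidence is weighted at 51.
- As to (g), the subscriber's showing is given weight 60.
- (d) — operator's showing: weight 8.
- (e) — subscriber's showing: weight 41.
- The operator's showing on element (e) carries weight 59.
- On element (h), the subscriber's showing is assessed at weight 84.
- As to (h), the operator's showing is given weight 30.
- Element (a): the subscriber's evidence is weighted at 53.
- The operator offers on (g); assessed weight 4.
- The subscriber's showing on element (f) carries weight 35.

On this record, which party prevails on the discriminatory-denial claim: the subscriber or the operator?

— Issue I —
At Stage I.1 the subscriber must meet a preponderance (weight is at least 55): on (a) the weight is 53, which does not reach 55, so (a) does not meet the standard.
  Stage I.1 not carried; the subscriber fails its burden.
So the operator prevails on this issue.
— Issue II —
Stage II.1 — burden on subscriber; standard: a clear and cogent showing (weight is at least 80).
    (c): 82 ≥ 80 [met]
    (d): 89 − 8 = 81 ≥ 80 [met]
  The subscriber carries Stage II.1; the operator now bears the burden.
Stage II.2 — burden on operator; standard: a prima facie showing (weight exceeds 15).
    (e): 59 − 41 = 18 > 15 [met]
    (f): 51 − 35 = 16 > 15 [met]
  All elements met at the final stage.
Every stage carried; the operator prevails on this issue.
— Issue III —
Stage III.1 (subscriber, a preponderance, weight is at least 55): (g) net 60−4=56 ≥ 55 — meets.
  Stage III.1 carried; the burden remains with the subscriber.
Stage III.2 (subscriber, a preponderance, weight is at least 55): (h) net 84−30=54 < 55 — fails.
  The subscriber does not carry Stage III.2.
So the operator prevails on this issue.
Per-issue: Issue I → operator; Issue II → operator; Issue III → operator. The subscriber must prevail on at least one issue; overall, the operator prevails.

operator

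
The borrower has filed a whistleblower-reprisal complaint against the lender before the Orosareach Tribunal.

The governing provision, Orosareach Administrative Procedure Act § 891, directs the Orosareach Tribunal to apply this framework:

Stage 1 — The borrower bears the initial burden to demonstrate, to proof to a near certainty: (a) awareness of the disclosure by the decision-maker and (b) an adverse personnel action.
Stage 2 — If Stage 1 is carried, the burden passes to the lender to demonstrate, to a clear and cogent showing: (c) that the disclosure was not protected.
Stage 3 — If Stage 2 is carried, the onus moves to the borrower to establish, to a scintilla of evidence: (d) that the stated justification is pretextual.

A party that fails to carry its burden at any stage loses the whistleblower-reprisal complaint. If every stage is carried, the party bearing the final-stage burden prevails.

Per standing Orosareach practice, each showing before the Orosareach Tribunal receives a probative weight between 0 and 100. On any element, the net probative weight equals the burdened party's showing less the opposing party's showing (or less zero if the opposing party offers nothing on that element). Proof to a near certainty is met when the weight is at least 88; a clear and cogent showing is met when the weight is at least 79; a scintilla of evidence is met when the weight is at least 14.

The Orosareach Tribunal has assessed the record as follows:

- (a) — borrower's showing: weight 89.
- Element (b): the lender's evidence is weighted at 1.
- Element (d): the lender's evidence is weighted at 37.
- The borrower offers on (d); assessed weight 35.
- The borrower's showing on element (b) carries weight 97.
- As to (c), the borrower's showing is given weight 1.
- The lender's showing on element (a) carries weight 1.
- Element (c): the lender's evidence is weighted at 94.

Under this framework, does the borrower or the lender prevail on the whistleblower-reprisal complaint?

Stage 1 (borrower, proof to a near certainty, weight is at least 88): (a) net 89−1=88 ≥ 88 — meets; (b) net 97−1=96 ≥ 88 — meets.
  The borrower carries Stage 1; the lender now bears the burden.
Stage 2 (lender, a clear and cogent showing, weight is at least 79): (c) net 94−1=93 ≥ 79 — meets.
  The lender carries Stage 2; the borrower now bears the burden.
Stage 3 (borrower, a scintilla of evidence, weight is at least 14): (d) net 35−37=-2 < 14 — fails.
  Not every element is met, so the borrower fails to carry Stage 3.
So the lender prevails.

lender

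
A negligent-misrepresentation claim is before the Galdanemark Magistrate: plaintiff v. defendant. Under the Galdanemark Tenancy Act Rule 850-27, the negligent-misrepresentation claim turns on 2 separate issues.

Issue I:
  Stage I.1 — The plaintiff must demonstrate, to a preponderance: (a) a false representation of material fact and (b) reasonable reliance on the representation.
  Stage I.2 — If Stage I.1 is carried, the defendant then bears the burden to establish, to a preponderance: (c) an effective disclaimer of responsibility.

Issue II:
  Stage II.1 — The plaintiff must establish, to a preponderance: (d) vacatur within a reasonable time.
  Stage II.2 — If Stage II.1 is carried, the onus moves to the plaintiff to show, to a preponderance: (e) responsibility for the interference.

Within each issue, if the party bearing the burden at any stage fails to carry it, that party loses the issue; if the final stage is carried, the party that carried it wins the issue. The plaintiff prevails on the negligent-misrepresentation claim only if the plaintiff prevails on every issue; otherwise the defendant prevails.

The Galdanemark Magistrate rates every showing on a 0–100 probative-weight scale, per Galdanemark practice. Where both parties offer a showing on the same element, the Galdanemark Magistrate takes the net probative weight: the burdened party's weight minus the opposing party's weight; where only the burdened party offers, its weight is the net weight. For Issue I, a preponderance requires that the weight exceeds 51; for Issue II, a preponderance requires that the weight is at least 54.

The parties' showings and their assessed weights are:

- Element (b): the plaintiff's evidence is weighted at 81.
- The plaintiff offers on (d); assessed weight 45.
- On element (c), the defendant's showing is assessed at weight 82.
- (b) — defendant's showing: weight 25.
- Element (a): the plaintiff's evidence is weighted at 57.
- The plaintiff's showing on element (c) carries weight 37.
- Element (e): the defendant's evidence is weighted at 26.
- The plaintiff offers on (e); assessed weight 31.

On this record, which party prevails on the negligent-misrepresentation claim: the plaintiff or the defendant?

— Issue I —
At Stage I.1 the plaintiff must meet a preponderance (weight exceeds 51): on (a) the weight is 57, > 51, so (a) meets the standard; on (b) the weight is 81 less the opposing 25 gives net 56, > 51, so (b) meets the standard.
  Stage I.1 carried; the burden shifts to the defendant.
At Stage I.2 the defendant must meet a preponderance (weight exceeds 51): on (c) the weight is 82 less the opposing 37 gives net 45, which does not exceed 51, so (c) does not meet the standard.
  The defendant does not carry Stage I.2.
The analysis ends at Stage I.2; the plaintiff prevails on this issue.
— Issue II —
Stage II.1 (plaintiff, a preponderance, weight is at least 54): (d) 45 < 54 — fails.
  Not every element is met, so the plaintiff fails to carry Stage II.1.
So the defendant prevails on this issue.
Per-issue: Issue I → plaintiff; Issue II → defendant. The plaintiff must prevail on every issue; overall, the defendant prevails.

defendant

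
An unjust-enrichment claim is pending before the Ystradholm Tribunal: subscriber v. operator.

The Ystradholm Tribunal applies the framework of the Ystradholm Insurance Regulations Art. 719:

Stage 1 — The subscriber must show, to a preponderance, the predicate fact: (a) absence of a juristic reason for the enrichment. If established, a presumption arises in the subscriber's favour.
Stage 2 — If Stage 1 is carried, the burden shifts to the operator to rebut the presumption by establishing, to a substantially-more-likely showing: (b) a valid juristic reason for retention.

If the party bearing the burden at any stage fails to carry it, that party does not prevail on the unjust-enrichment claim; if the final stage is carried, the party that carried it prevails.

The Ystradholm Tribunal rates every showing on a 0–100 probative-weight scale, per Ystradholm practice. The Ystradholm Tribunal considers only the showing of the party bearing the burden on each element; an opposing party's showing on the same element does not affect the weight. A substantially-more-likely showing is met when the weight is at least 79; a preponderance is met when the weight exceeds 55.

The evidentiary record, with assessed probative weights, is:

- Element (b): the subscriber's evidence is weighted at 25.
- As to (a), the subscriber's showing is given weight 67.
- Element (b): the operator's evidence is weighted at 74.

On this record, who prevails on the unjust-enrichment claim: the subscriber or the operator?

Stage 1 (subscriber, a preponderance, weight exceeds 55): (a) 67 > 55 — meets.
  All elements met. The burden passes to the operator.
Stage 2 (operator, a substantially-more-likely showing, weight is at least 79): (b) 74 (subscriber's 25 disregarded) < 79 — fails.
  Stage 2 not carried; the operator fails its burden.
The subscriber prevails.

subscriber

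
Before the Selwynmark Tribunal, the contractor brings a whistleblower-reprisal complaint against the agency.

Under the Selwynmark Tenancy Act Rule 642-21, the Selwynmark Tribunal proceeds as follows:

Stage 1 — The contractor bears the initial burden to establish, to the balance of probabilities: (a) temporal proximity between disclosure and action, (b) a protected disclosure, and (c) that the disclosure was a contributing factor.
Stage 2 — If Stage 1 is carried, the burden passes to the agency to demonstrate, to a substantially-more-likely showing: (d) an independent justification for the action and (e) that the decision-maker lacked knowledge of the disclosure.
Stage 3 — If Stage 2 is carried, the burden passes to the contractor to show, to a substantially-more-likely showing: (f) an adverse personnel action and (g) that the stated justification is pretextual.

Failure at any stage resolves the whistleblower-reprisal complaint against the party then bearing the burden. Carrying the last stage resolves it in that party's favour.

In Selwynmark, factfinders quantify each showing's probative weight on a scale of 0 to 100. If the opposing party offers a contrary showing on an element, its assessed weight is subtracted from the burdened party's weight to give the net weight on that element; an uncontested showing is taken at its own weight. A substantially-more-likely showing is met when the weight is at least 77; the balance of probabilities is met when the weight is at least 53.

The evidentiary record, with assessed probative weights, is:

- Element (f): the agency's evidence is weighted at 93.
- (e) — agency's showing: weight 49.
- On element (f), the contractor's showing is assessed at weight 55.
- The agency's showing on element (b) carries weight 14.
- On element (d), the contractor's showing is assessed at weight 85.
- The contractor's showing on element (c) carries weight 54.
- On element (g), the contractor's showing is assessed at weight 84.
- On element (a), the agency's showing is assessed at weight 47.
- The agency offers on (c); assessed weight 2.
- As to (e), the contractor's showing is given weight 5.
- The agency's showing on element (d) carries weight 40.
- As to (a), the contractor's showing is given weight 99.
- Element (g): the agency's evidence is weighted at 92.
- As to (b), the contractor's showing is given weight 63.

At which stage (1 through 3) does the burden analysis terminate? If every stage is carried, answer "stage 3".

At Stage 1 the contractor must meet the balance of probabilities (weight is at least 53): on (a) the weight is 99 less the opposing 47 gives net 52, < 53, so (a) does not meet the standard; on (b) the weight is 63 less the opposing 14 gives net 49, < 53, so (b) does not meet the standard; on (c) the weight is 54 less the opposing 2 gives net 52, < 53, so (c) does not meet the standard.
  Stage 1 not carried; the contractor fails its burden.
The agency prevails.

stage 1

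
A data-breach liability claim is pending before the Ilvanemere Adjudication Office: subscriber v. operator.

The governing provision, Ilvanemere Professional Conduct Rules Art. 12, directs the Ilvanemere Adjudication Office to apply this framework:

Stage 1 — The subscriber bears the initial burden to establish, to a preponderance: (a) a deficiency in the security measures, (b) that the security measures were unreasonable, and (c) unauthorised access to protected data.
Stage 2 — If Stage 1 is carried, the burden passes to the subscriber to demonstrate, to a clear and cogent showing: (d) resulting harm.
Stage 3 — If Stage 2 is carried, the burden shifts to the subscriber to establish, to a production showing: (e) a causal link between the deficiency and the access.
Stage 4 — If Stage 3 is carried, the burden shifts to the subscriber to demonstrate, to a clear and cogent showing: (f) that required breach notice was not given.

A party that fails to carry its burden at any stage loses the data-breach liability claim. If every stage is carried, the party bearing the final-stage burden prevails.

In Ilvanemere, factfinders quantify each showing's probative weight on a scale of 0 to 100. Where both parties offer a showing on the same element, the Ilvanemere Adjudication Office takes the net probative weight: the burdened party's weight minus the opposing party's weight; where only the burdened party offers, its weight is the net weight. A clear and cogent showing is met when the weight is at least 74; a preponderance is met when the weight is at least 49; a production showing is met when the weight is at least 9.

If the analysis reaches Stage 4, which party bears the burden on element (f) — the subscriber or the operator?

subscriber

Stage 4's rule assigns the burden to the subscriber (to a clear and cogent showing).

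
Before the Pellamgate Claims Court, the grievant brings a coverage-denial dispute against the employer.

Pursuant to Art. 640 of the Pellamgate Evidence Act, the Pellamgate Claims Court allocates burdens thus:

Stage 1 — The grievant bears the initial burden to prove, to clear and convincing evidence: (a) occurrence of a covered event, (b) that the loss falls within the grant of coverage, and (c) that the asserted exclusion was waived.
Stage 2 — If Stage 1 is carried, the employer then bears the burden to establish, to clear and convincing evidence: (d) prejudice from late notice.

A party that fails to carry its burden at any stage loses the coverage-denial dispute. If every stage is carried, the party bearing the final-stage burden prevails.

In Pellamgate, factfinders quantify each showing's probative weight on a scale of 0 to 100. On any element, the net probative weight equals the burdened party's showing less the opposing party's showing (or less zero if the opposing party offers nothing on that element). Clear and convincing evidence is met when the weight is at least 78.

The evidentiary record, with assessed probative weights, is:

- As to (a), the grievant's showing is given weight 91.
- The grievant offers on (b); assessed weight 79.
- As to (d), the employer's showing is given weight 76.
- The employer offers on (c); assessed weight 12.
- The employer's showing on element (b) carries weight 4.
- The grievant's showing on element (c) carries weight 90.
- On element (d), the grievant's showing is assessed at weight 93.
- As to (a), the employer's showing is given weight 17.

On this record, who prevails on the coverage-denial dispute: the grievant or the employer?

employer

Stage 1 (grievant, clear and convincing evidence, weight is at least 78): (a) net 91−17=74 < 78 — fails; (b) net 79−4=75 < 78 — fails; (c) net 90−12=78 ≥ 78 — meets.
  Not every element is met, so the grievant fails to carry Stage 1.
The analysis ends at Stage 1; the employer prevails.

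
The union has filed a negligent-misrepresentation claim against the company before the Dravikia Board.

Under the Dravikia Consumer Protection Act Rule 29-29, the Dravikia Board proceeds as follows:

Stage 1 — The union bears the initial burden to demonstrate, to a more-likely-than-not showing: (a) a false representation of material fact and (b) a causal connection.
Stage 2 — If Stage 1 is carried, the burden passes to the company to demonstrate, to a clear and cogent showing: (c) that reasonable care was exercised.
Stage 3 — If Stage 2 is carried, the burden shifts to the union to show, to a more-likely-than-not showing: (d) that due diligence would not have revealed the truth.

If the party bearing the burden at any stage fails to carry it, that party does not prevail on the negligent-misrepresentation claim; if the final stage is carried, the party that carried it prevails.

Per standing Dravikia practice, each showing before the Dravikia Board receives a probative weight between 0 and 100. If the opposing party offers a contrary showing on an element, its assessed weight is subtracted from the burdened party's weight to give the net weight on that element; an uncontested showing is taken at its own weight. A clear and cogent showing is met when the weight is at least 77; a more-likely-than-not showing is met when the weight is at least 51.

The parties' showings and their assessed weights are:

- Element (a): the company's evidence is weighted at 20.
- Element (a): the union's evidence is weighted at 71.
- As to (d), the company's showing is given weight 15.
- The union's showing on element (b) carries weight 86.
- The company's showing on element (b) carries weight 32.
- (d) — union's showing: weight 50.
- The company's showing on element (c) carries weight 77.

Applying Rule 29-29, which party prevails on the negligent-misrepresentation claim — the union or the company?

Stage 1 (union, a more-likely-than-not showing, weight is at least 51): (a) net 71−20=51 ≥ 51 — meets; (b) net 86−32=54 ≥ 51 — meets.
  Stage 1 carried; the burden shifts to the company.
Stage 2 (company, a clear and cogent showing, weight is at least 77): (c) 77 ≥ 77 — meets.
  All elements met. The burden passes to the union.
Stage 3 (union, a more-likely-than-not showing, weight is at least 51): (d) net 50−15=35 < 51 — fails.
  Not every element is met, so the union fails to carry Stage 3.
So the company prevails.

company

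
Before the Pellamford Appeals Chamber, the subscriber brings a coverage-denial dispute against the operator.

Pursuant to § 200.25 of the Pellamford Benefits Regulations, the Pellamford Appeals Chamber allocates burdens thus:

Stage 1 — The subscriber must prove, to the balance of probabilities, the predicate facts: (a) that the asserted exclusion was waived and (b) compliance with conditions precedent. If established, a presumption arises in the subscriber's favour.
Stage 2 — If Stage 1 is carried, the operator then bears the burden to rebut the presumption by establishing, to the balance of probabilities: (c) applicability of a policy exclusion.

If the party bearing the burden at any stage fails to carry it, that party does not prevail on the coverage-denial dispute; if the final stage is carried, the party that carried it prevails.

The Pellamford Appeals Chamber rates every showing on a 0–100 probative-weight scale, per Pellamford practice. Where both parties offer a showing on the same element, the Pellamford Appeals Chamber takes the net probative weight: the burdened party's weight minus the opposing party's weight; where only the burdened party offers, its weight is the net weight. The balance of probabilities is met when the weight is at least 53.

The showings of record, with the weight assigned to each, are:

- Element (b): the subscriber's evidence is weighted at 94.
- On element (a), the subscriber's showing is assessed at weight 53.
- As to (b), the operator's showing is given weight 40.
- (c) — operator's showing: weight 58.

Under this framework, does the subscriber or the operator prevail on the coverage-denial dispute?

At Stage 1 the subscriber must meet the balance of probabilities (weight is at least 53): on (a) the weight is 53, ≥ 53, so (a) meets the standard; on (b) the weight is 94 less the opposing 40 gives net 54, ≥ 53, so (b) meets the standard.
  All elements met. The burden passes to the operator.
At Stage 2 the operator must meet the balance of probabilities (weight is at least 53): on (c) the weight is 58, which does reach 53, so (c) meets the standard.
  The operator carries the last stage.
All stages carried — the operator prevails.

operator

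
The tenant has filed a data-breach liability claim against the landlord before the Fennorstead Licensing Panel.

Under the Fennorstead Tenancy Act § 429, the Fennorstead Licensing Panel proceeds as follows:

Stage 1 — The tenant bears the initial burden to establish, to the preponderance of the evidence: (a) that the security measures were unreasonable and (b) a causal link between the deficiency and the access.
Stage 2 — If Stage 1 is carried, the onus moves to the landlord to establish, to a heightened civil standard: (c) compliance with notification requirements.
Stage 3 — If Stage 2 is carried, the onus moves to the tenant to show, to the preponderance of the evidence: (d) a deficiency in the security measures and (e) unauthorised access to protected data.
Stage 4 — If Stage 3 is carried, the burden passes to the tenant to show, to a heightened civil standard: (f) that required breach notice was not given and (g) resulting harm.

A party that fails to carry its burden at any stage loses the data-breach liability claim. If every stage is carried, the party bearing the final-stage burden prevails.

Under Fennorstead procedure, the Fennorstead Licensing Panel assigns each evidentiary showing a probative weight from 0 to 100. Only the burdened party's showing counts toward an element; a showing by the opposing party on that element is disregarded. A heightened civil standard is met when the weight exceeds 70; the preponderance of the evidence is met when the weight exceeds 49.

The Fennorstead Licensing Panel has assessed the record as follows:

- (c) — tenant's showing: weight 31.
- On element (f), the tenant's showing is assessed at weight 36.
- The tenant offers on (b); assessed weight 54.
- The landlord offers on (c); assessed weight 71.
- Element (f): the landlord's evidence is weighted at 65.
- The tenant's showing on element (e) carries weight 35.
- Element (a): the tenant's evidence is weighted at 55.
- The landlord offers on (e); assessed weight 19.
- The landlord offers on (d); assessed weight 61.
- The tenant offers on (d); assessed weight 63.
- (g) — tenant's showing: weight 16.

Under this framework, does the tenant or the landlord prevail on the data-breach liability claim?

landlord

Stage 1 (tenant, the preponderance of the evidence, weight exceeds 49): (a) 55 > 49 — meets; (b) 54 > 49 — meets.
  Stage 1 carried; the burden shifts to the landlord.
Stage 2 (landlord, a heightened civil standard, weight exceeds 70): (c) 71 (tenant's 31 disregarded) > 70 — meets.
  All elements met. The burden passes to the tenant.
Stage 3 (tenant, the preponderance of the evidence, weight exceeds 49): (d) 63 (landlord's 61 disregarded) > 49 — meets; (e) 35 (landlord's 19 disregarded) ≤ 49 — fails.
  Stage 3 not carried; the tenant fails its burden.
The landlord prevails.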